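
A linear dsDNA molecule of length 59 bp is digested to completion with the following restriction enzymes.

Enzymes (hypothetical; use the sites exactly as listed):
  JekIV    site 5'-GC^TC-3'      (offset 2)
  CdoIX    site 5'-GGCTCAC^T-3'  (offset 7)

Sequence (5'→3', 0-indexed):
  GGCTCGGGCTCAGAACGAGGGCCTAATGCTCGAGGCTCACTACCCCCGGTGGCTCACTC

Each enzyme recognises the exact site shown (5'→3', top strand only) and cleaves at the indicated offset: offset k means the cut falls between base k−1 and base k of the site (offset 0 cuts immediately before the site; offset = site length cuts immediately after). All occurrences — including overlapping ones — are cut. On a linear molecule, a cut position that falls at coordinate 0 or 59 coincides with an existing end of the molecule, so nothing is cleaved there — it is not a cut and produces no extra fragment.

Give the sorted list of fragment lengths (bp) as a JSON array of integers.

Per-enzyme occurrences:
  JekIV GCTC/2: at [1, 7, 27, 34, 51] ⇒ [3, 9, 29, 36, 53]
  CdoIX GGCTCACT/7: at [33, 50] ⇒ [40, 57]

Pooled cuts: [3, 9, 29, 36, 40, 53, 57]

Fragment lengths:
  [0,3): 3 bp
  [3,9): 6 bp
  [9,29): 20 bp
  [29,36): 7 bp
  [36,40): 4 bp
  [40,53): 13 bp
  [53,57): 4 bp
  [57,59): 2 bp

[2,3,4,4,6,7,13,20]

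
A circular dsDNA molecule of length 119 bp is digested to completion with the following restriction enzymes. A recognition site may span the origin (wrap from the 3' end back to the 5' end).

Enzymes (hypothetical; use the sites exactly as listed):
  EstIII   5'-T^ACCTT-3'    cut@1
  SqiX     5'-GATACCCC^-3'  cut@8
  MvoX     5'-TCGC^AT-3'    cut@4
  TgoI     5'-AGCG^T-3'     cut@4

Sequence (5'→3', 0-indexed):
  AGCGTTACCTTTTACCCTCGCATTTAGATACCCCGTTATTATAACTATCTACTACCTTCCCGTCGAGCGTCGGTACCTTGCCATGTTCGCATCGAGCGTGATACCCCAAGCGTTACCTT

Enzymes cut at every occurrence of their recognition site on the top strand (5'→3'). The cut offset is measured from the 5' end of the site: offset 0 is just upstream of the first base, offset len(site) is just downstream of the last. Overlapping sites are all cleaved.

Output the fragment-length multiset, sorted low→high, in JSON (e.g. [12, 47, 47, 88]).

[2,2,5,5,8,9,9,13,15,16,16,19]

Per-enzyme occurrences:
  EstIII (TACCTT, off=1): starts [5, 52, 73, 113] → cuts [6, 53, 74, 114]
  SqiX (GATACCCC, off=8): starts [26, 99] → cuts [34, 107]
  MvoX (TCGCAT, off=4): starts [17, 86] → cuts [21, 90]
  TgoI (AGCGT, off=4): starts [0, 65, 94, 108] → cuts [4, 69, 98, 112]

All cut coordinates (distinct, sorted): [4, 6, 21, 34, 53, 69, 74, 90, 98, 107, 112, 114]

Fragment lengths:
  4→6: 2 bp
  6→21: 15 bp
  21→34: 13 bp
  34→53: 19 bp
  53→69: 16 bp
  69→74: 5 bp
  74→90: 16 bp
  90→98: 8 bp
  98→107: 9 bp
  107→112: 5 bp
  112→114: 2 bp
  114→4 (wrap): 119-114+4 = 9 bp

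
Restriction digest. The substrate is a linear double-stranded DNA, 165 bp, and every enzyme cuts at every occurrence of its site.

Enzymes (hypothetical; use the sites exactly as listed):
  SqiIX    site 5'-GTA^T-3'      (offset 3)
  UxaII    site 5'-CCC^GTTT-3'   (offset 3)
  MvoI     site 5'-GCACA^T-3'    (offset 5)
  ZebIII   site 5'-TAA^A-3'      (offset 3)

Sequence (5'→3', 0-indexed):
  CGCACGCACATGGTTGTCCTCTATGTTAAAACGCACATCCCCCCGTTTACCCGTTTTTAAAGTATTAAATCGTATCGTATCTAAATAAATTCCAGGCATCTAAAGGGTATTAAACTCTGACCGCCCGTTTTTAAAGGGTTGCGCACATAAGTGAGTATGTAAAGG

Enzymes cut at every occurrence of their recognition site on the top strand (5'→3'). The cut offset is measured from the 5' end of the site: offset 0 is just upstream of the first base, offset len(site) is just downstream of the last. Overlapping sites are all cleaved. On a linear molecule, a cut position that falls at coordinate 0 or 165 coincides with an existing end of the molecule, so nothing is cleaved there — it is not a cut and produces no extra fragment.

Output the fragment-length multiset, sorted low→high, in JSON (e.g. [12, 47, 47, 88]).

Site scan:
  SqiIX (GTAT, off=3): starts [61, 71, 76, 106, 154] → cuts [64, 74, 79, 109, 157]
  UxaII (CCCGTTT, off=3): starts [41, 49, 123] → cuts [44, 52, 126]
  MvoI (GCACAT, off=5): starts [5, 32, 142] → cuts [10, 37, 147]
  ZebIII (TAAA, off=3): starts [26, 57, 65, 81, 85, 100, 110, 131, 159] → cuts [29, 60, 68, 84, 88, 103, 113, 134, 162]

Pooled cuts: [10, 29, 37, 44, 52, 60, 64, 68, 74, 79, 84, 88, 103, 109, 113, 126, 134, 147, 157, 162]

Fragment lengths:
  [0,10): 10 bp
  [10,29): 19 bp
  [29,37): 8 bp
  [37,44): 7 bp
  [44,52): 8 bp
  [52,60): 8 bp
  [60,64): 4 bp
  [64,68): 4 bp
  [68,74): 6 bp
  [74,79): 5 bp
  [79,84): 5 bp
  [84,88): 4 bp
  [88,103): 15 bp
  [103,109): 6 bp
  [109,113): 4 bp
  [113,126): 13 bp
  [126,134): 8 bp
  [134,147): 13 bp
  [147,157): 10 bp
  [157,162): 5 bp
  [162,165): 3 bp

[3,4,4,4,4,5,5,5,6,6,7,8,8,8,8,10,10,13,13,15,19]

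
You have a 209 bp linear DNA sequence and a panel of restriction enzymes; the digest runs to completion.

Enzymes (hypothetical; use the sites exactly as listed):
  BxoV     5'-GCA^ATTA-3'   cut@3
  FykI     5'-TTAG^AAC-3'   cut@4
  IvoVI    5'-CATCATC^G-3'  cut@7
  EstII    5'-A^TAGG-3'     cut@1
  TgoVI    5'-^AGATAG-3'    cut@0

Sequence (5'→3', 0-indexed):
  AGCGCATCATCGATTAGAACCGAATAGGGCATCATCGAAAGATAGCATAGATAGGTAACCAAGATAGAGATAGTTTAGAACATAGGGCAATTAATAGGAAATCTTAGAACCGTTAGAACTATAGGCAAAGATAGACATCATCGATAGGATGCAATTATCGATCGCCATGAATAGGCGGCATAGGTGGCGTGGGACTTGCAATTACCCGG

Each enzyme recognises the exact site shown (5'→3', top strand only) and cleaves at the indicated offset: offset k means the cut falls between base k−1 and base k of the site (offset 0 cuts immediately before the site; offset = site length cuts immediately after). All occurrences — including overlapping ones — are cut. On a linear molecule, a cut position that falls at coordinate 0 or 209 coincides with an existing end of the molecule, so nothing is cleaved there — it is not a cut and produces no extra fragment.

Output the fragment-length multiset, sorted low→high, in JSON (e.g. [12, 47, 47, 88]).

[2,3,3,4,5,5,6,6,7,7,7,9,9,9,9,9,10,11,11,12,13,14,18,20]

Scan for sites:
  BxoV GCAATTA/3: at [86, 150, 197] ⇒ [89, 153, 200]
  FykI TTAGAAC/4: at [13, 74, 103, 112] ⇒ [17, 78, 107, 116]
  IvoVI CATCATCG/7: at [4, 29, 135] ⇒ [11, 36, 142]
  EstII ATAGG/1: at [23, 50, 81, 93, 120, 143, 170, 179] ⇒ [24, 51, 82, 94, 121, 144, 171, 180]
  TgoVI AGATAG/0: at [39, 48, 61, 67, 128] ⇒ [39, 48, 61, 67, 128]

All cut coordinates (distinct, sorted): [11, 17, 24, 36, 39, 48, 51, 61, 67, 78, 82, 89, 94, 107, 116, 121, 128, 142, 144, 153, 171, 180, 200]

Fragment lengths:
  [0,11): 11 bp
  [11,17): 6 bp
  [17,24): 7 bp
  [24,36): 12 bp
  [36,39): 3 bp
  [39,48): 9 bp
  [48,51): 3 bp
  [51,61): 10 bp
  [61,67): 6 bp
  [67,78): 11 bp
  [78,82): 4 bp
  [82,89): 7 bp
  [89,94): 5 bp
  [94,107): 13 bp
  [107,116): 9 bp
  [116,121): 5 bp
  [121,128): 7 bp
  [128,142): 14 bp
  [142,144): 2 bp
  [144,153): 9 bp
  [153,171): 18 bp
  [171,180): 9 bp
  [180,200): 20 bp
  [200,209): 9 bp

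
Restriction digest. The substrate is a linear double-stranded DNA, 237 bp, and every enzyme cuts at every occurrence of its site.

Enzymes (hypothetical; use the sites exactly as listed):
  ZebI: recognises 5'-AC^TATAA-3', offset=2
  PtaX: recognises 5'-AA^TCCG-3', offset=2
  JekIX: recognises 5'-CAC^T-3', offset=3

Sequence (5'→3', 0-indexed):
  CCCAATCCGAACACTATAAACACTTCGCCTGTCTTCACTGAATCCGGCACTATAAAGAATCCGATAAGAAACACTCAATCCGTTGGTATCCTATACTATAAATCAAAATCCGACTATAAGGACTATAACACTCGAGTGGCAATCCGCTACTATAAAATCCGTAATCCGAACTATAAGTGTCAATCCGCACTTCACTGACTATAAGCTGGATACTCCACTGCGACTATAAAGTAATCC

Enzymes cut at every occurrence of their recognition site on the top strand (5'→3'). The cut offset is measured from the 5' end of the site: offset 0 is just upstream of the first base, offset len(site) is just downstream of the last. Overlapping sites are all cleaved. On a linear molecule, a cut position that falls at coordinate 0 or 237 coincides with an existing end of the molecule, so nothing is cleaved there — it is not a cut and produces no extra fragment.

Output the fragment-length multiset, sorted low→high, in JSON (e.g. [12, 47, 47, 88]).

[4,4,4,5,5,6,6,7,7,7,7,8,8,8,9,9,9,9,11,12,12,13,15,15,18,19]

Site scan:
  ZebI (ACTATAA, off=2): starts [12, 48, 94, 112, 121, 148, 169, 197, 222] → cuts [14, 50, 96, 114, 123, 150, 171, 199, 224]
  PtaX (AATCCG, off=2): starts [3, 40, 57, 76, 106, 140, 155, 162, 181] → cuts [5, 42, 59, 78, 108, 142, 157, 164, 183]
  JekIX (CACT, off=3): starts [11, 20, 35, 47, 71, 128, 187, 192, 215] → cuts [14, 23, 38, 50, 74, 131, 190, 195, 218]

All cut coordinates (distinct, sorted): [5, 14, 23, 38, 42, 50, 59, 74, 78, 96, 108, 114, 123, 131, 142, 150, 157, 164, 171, 183, 190, 195, 199, 218, 224]

Fragment lengths:
  [0,5): 5 bp
  [5,14): 9 bp
  [14,23): 9 bp
  [23,38): 15 bp
  [38,42): 4 bp
  [42,50): 8 bp
  [50,59): 9 bp
  [59,74): 15 bp
  [74,78): 4 bp
  [78,96): 18 bp
  [96,108): 12 bp
  [108,114): 6 bp
  [114,123): 9 bp
  [123,131): 8 bp
  [131,142): 11 bp
  [142,150): 8 bp
  [150,157): 7 bp
  [157,164): 7 bp
  [164,171): 7 bp
  [171,183): 12 bp
  [183,190): 7 bp
  [190,195): 5 bp
  [195,199): 4 bp
  [199,218): 19 bp
  [218,224): 6 bp
  [224,237): 13 bp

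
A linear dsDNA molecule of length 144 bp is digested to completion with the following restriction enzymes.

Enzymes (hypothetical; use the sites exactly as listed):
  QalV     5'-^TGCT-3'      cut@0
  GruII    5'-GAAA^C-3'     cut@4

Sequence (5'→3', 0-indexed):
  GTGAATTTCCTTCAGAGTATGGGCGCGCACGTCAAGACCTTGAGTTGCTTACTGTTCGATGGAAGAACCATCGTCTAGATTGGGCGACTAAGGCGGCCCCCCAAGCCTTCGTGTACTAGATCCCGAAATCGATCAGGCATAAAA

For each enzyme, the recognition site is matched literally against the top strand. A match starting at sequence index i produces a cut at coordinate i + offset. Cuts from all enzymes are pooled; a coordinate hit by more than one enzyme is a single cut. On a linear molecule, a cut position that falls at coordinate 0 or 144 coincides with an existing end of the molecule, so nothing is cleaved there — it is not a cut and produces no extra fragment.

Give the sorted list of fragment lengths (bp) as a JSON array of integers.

[45,99]

Per-enzyme occurrences:
  QalV TGCT/0: at [45] ⇒ [45]
  GruII (GAAAC, off=4): no sites

All cut coordinates (distinct, sorted): [45]

Fragment lengths:
  [0,45): 45 bp
  [45,144): 99 bp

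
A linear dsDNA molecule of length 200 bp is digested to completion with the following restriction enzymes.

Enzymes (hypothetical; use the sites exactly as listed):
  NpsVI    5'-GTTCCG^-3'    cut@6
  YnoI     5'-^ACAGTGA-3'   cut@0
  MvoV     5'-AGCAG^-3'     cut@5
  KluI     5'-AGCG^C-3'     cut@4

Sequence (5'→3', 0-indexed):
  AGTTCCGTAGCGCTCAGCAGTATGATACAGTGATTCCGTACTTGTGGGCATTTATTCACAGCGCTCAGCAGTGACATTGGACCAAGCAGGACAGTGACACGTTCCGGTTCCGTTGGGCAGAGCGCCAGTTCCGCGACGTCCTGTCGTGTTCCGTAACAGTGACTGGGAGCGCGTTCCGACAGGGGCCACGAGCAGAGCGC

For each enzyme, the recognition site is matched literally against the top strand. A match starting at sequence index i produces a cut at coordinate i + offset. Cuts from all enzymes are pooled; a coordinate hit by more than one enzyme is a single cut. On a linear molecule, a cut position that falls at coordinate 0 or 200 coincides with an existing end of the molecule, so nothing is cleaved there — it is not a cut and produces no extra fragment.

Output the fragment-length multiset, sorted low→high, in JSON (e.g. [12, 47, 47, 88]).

Per-enzyme occurrences:
  NpsVI GTTCCG/6: at [1, 100, 106, 127, 147, 172] ⇒ [7, 106, 112, 133, 153, 178]
  YnoI ACAGTGA/0: at [26, 90, 155] ⇒ [26, 90, 155]
  MvoV AGCAG/5: at [15, 66, 84, 190] ⇒ [20, 71, 89, 195]
  KluI AGCGC/4: at [8, 59, 120, 167, 195] ⇒ [12, 63, 124, 171, 199]

All cut coordinates (distinct, sorted): [7, 12, 20, 26, 63, 71, 89, 90, 106, 112, 124, 133, 153, 155, 171, 178, 195, 199]

Fragment lengths:
  [0,7): 7 bp
  [7,12): 5 bp
  [12,20): 8 bp
  [20,26): 6 bp
  [26,63): 37 bp
  [63,71): 8 bp
  [71,89): 18 bp
  [89,90): 1 bp
  [90,106): 16 bp
  [106,112): 6 bp
  [112,124): 12 bp
  [124,133): 9 bp
  [133,153): 20 bp
  [153,155): 2 bp
  [155,171): 16 bp
  [171,178): 7 bp
  [178,195): 17 bp
  [195,199): 4 bp
  [199,200): 1 bp

[1,1,2,4,5,6,6,7,7,8,8,9,12,16,16,17,18,20,37]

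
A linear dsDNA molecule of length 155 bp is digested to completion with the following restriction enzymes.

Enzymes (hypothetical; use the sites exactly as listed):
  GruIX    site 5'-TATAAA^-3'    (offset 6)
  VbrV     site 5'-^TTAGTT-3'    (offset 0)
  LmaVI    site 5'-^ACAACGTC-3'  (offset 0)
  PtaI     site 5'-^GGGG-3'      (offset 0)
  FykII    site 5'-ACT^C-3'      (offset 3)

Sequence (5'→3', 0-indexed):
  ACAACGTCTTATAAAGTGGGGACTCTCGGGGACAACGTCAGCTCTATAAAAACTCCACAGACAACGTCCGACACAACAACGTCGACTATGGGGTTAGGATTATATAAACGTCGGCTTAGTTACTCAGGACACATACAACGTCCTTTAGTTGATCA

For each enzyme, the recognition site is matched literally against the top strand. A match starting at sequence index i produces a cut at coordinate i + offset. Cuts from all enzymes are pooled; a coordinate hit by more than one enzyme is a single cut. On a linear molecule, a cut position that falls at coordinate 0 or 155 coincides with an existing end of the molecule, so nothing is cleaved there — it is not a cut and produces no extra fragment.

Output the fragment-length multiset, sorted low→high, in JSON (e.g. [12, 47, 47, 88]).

Per-enzyme occurrences:
  GruIX TATAAA/6: at [9, 44, 102] ⇒ [15, 50, 108]
  VbrV TTAGTT/0: at [115, 144] ⇒ [115, 144]
  LmaVI ACAACGTC/0: at [0, 31, 60, 75, 134] ⇒ [31, 60, 75, 134] (position 0 is a terminus of the linear molecule — no cut)
  PtaI GGGG/0: at [17, 27, 89] ⇒ [17, 27, 89]
  FykII ACTC/3: at [21, 51, 121] ⇒ [24, 54, 124]

All cut coordinates (distinct, sorted): [15, 17, 24, 27, 31, 50, 54, 60, 75, 89, 108, 115, 124, 134, 144]

Fragments:
  [0,15): 15 bp
  [15,17): 2 bp
  [17,24): 7 bp
  [24,27): 3 bp
  [27,31): 4 bp
  [31,50): 19 bp
  [50,54): 4 bp
  [54,60): 6 bp
  [60,75): 15 bp
  [75,89): 14 bp
  [89,108): 19 bp
  [108,115): 7 bp
  [115,124): 9 bp
  [124,134): 10 bp
  [134,144): 10 bp
  [144,155): 11 bp

[2,3,4,4,6,7,7,9,10,10,11,14,15,15,19,19]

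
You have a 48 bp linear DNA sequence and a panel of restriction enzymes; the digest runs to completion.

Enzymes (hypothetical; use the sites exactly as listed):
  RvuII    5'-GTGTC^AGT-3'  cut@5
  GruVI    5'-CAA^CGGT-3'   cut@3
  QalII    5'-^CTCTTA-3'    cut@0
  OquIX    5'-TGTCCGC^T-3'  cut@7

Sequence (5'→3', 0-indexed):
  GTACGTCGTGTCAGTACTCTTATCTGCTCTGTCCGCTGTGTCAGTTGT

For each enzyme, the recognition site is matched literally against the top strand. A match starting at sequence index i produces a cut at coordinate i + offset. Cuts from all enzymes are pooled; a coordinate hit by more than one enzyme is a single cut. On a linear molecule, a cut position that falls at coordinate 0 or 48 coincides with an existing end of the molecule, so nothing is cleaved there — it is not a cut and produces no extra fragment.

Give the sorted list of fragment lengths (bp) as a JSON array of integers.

Per-enzyme occurrences:
  RvuII GTGTCAGT/5: at [7, 37] ⇒ [12, 42]
  GruVI (CAACGGT, off=3): no sites
  QalII CTCTTA/0: at [16] ⇒ [16]
  OquIX TGTCCGCT/7: at [29] ⇒ [36]

Pooled cuts: [12, 16, 36, 42]

Fragment lengths:
  [0,12): 12 bp
  [12,16): 4 bp
  [16,36): 20 bp
  [36,42): 6 bp
  [42,48): 6 bp

[4,6,6,12,20]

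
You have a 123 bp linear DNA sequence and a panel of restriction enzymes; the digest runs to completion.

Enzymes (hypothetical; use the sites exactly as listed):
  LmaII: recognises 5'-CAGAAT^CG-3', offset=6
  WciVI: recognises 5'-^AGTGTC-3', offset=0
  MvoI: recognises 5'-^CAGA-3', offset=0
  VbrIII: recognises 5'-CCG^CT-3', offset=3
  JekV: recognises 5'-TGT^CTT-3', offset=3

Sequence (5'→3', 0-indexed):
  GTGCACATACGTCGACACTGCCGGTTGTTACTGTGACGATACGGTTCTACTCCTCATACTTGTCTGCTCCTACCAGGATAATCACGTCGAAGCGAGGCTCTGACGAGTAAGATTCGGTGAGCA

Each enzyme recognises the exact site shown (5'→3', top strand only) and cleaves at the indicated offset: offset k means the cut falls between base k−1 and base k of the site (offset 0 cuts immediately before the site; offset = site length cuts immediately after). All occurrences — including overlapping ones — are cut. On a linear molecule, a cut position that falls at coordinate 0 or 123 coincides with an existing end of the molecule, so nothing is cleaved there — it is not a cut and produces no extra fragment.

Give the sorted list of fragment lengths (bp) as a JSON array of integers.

Site scan:
  LmaII (CAGAATCG, off=6): no sites
  WciVI (AGTGTC, off=0): no sites
  MvoI (CAGA, off=0): no sites
  VbrIII (CCGCT, off=3): no sites
  JekV (TGTCTT, off=3): no sites

All cut coordinates (distinct, sorted): ∅

Fragment lengths:
  no cuts → one linear fragment of 123 bp

[123]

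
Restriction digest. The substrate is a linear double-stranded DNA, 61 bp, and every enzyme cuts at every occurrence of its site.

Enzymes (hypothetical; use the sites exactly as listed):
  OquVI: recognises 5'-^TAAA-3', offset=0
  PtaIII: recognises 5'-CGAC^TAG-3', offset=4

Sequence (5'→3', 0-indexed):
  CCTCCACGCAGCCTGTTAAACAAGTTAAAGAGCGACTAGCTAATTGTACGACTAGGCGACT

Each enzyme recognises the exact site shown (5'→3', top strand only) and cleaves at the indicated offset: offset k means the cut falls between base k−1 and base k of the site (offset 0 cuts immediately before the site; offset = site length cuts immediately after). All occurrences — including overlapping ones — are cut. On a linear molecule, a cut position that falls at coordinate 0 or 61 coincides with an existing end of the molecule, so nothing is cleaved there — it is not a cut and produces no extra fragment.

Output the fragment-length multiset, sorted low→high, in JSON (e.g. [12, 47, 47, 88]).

Scan for sites:
  OquVI TAAA/0: at [16, 25] ⇒ [16, 25]
  PtaIII CGACTAG/4: at [32, 48] ⇒ [36, 52]

Pooled cuts: [16, 25, 36, 52]

Fragments:
  [0,16): 16 bp
  [16,25): 9 bp
  [25,36): 11 bp
  [36,52): 16 bp
  [52,61): 9 bp

[9,9,11,16,16]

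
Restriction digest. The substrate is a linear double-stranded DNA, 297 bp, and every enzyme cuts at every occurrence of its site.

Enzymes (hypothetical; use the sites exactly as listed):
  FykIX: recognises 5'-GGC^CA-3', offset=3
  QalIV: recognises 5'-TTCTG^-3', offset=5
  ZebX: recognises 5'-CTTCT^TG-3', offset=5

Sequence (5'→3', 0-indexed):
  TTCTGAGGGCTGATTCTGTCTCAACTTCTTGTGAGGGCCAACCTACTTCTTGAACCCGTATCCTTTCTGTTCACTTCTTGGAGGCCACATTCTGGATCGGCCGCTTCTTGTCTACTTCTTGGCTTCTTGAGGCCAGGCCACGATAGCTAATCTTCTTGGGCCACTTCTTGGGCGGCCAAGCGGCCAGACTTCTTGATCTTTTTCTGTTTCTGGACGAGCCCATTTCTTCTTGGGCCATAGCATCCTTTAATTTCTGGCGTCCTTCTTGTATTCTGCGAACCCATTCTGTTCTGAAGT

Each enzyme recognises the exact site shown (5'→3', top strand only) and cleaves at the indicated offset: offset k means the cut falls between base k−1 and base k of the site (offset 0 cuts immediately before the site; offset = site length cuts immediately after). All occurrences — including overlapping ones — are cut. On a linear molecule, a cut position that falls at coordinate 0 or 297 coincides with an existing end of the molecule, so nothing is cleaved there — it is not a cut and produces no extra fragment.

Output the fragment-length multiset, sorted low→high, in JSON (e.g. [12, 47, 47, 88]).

[4,5,5,5,5,5,6,6,7,7,8,8,8,9,9,9,9,9,10,11,11,12,13,13,13,14,18,18,19,21]

Per-enzyme occurrences:
  FykIX GGCCA/3: at [35, 82, 130, 135, 158, 173, 181, 232] ⇒ [38, 85, 133, 138, 161, 176, 184, 235]
  QalIV TTCTG/5: at [0, 13, 64, 89, 201, 207, 251, 270, 283, 288] ⇒ [5, 18, 69, 94, 206, 212, 256, 275, 288, 293]
  ZebX CTTCTTG/5: at [24, 45, 73, 103, 114, 122, 151, 163, 188, 225, 261] ⇒ [29, 50, 78, 108, 119, 127, 156, 168, 193, 230, 266]

Pooled cuts: [5, 18, 29, 38, 50, 69, 78, 85, 94, 108, 119, 127, 133, 138, 156, 161, 168, 176, 184, 193, 206, 212, 230, 235, 256, 266, 275, 288, 293]

Fragments:
  [0,5): 5 bp
  [5,18): 13 bp
  [18,29): 11 bp
  [29,38): 9 bp
  [38,50): 12 bp
  [50,69): 19 bp
  [69,78): 9 bp
  [78,85): 7 bp
  [85,94): 9 bp
  [94,108): 14 bp
  [108,119): 11 bp
  [119,127): 8 bp
  [127,133): 6 bp
  [133,138): 5 bp
  [138,156): 18 bp
  [156,161): 5 bp
  [161,168): 7 bp
  [168,176): 8 bp
  [176,184): 8 bp
  [184,193): 9 bp
  [193,206): 13 bp
  [206,212): 6 bp
  [212,230): 18 bp
  [230,235): 5 bp
  [235,256): 21 bp
  [256,266): 10 bp
  [266,275): 9 bp
  [275,288): 13 bp
  [288,293): 5 bp
  [293,297): 4 bp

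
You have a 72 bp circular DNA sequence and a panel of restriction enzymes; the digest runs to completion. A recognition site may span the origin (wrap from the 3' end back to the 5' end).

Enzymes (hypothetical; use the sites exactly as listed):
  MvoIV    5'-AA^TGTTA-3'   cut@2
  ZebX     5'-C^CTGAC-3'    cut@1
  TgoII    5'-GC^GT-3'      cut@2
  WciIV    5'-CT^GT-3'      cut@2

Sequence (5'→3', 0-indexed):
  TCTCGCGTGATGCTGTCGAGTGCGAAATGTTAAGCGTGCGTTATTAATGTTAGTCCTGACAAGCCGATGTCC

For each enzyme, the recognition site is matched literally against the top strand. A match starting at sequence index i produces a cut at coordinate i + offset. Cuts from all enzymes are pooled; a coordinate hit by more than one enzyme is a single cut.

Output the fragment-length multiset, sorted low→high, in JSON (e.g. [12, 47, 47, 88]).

Site scan:
  MvoIV (AATGTTA, off=2): starts [25, 45] → cuts [27, 47]
  ZebX (CCTGAC, off=1): starts [54] → cuts [55]
  TgoII (GCGT, off=2): starts [4, 33, 37] → cuts [6, 35, 39]
  WciIV (CTGT, off=2): starts [12] → cuts [14]

All cut coordinates (distinct, sorted): [6, 14, 27, 35, 39, 47, 55]

Fragments:
  6→14: 8 bp
  14→27: 13 bp
  27→35: 8 bp
  35→39: 4 bp
  39→47: 8 bp
  47→55: 8 bp
  55→6 (wrap): 72-55+6 = 23 bp

[4,8,8,8,8,13,23]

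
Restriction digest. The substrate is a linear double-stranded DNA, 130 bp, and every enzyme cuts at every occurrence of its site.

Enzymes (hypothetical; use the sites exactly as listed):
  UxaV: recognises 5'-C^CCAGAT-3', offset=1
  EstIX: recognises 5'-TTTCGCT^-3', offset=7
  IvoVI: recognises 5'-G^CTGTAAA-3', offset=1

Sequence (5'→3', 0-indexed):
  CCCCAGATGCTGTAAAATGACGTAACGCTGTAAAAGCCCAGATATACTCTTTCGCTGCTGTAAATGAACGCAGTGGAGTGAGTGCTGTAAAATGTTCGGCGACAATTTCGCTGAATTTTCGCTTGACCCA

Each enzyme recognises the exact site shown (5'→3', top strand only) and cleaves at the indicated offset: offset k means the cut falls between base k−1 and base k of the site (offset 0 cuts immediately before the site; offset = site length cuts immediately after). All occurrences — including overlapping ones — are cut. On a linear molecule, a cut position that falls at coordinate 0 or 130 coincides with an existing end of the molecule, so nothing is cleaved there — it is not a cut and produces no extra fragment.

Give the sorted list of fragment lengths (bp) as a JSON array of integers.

[1,2,7,7,10,11,18,19,27,28]

Scan for sites:
  UxaV (CCCAGAT, off=1): starts [1, 36] → cuts [2, 37]
  EstIX (TTTCGCT, off=7): starts [49, 105, 116] → cuts [56, 112, 123]
  IvoVI (GCTGTAAA, off=1): starts [8, 26, 56, 83] → cuts [9, 27, 57, 84]

Pooled cuts: [2, 9, 27, 37, 56, 57, 84, 112, 123]

Fragment lengths:
  [0,2): 2 bp
  [2,9): 7 bp
  [9,27): 18 bp
  [27,37): 10 bp
  [37,56): 19 bp
  [56,57): 1 bp
  [57,84): 27 bp
  [84,112): 28 bp
  [112,123): 11 bp
  [123,130): 7 bp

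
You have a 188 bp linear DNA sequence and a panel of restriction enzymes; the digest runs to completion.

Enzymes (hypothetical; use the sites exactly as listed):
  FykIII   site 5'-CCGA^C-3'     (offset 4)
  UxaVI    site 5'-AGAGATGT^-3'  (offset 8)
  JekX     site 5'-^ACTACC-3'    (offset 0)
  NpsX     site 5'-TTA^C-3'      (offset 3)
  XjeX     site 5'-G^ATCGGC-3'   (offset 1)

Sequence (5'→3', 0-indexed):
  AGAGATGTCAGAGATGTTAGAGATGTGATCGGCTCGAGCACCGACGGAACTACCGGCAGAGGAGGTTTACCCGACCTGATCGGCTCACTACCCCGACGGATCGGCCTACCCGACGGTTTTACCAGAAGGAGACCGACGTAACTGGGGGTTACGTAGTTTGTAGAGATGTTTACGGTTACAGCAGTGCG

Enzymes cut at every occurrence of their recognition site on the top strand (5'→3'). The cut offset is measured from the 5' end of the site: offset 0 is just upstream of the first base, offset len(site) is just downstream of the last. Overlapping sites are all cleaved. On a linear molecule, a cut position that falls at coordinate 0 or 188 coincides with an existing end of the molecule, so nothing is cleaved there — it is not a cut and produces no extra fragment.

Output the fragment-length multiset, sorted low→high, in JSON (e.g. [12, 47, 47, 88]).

[1,3,3,4,4,5,6,8,8,8,9,9,10,10,14,15,15,17,18,21]

Scan for sites:
  FykIII (CCGAC, off=4): starts [40, 70, 92, 109, 132] → cuts [44, 74, 96, 113, 136]
  UxaVI (AGAGATGT, off=8): starts [0, 9, 18, 161] → cuts [8, 17, 26, 169]
  JekX (ACTACC, off=0): starts [48, 86] → cuts [48, 86]
  NpsX (TTAC, off=3): starts [66, 118, 148, 169, 175] → cuts [69, 121, 151, 172, 178]
  XjeX (GATCGGC, off=1): starts [26, 77, 98] → cuts [27, 78, 99]

Pooled cuts: [8, 17, 26, 27, 44, 48, 69, 74, 78, 86, 96, 99, 113, 121, 136, 151, 169, 172, 178]

Fragments:
  [0,8): 8 bp
  [8,17): 9 bp
  [17,26): 9 bp
  [26,27): 1 bp
  [27,44): 17 bp
  [44,48): 4 bp
  [48,69): 21 bp
  [69,74): 5 bp
  [74,78): 4 bp
  [78,86): 8 bp
  [86,96): 10 bp
  [96,99): 3 bp
  [99,113): 14 bp
  [113,121): 8 bp
  [121,136): 15 bp
  [136,151): 15 bp
  [151,169): 18 bp
  [169,172): 3 bp
  [172,178): 6 bp
  [178,188): 10 bp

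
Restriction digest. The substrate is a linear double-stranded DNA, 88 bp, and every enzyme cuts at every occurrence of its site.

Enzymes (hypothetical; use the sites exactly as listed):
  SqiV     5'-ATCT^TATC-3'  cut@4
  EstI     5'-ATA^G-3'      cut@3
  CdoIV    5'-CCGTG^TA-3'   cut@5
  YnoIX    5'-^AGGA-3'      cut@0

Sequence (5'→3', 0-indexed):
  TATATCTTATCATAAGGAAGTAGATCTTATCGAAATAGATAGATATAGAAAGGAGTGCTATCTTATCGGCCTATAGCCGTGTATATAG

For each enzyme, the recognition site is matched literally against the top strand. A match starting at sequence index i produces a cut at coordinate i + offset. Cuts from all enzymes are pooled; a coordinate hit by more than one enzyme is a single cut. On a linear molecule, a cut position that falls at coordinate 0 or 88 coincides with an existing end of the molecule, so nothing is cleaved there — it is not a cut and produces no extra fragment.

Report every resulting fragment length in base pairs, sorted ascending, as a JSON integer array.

[1,3,4,6,6,6,7,7,10,12,13,13]

Scan for sites:
  SqiV (ATCTTATC, off=4): starts [3, 23, 59] → cuts [7, 27, 63]
  EstI (ATAG, off=3): starts [34, 38, 44, 72, 84] → cuts [37, 41, 47, 75, 87]
  CdoIV (CCGTGTA, off=5): starts [76] → cuts [81]
  YnoIX (AGGA, off=0): starts [14, 50] → cuts [14, 50]

Pooled cuts: [7, 14, 27, 37, 41, 47, 50, 63, 75, 81, 87]

Fragment lengths:
  [0,7): 7 bp
  [7,14): 7 bp
  [14,27): 13 bp
  [27,37): 10 bp
  [37,41): 4 bp
  [41,47): 6 bp
  [47,50): 3 bp
  [50,63): 13 bp
  [63,75): 12 bp
  [75,81): 6 bp
  [81,87): 6 bp
  [87,88): 1 bp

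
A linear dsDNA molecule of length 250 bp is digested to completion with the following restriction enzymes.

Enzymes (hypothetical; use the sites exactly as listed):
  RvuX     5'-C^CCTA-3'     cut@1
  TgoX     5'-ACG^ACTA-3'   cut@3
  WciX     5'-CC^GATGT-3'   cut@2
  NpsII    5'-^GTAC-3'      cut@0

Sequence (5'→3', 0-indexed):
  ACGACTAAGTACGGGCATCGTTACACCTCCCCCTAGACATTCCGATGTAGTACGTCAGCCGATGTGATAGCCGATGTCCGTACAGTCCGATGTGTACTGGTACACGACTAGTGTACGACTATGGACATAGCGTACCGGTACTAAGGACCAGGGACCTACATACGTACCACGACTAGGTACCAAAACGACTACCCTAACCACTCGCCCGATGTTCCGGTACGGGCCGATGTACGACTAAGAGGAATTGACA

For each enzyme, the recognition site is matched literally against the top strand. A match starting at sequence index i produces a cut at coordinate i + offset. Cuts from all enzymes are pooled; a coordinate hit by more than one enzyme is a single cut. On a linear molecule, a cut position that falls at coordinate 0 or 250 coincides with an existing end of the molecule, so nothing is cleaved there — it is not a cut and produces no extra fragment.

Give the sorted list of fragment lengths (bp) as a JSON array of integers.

Scan for sites:
  RvuX CCCTA/1: at [30, 191] ⇒ [31, 192]
  TgoX ACGACTA/3: at [0, 103, 114, 168, 184, 230] ⇒ [3, 106, 117, 171, 187, 233]
  WciX CCGATGT/2: at [41, 58, 70, 86, 205, 223] ⇒ [43, 60, 72, 88, 207, 225]
  NpsII GTAC/0: at [8, 49, 79, 93, 99, 112, 131, 137, 163, 176, 216, 228] ⇒ [8, 49, 79, 93, 99, 112, 131, 137, 163, 176, 216, 228]

All cut coordinates (distinct, sorted): [3, 8, 31, 43, 49, 60, 72, 79, 88, 93, 99, 106, 112, 117, 131, 137, 163, 171, 176, 187, 192, 207, 216, 225, 228, 233]

Fragment lengths:
  [0,3): 3 bp
  [3,8): 5 bp
  [8,31): 23 bp
  [31,43): 12 bp
  [43,49): 6 bp
  [49,60): 11 bp
  [60,72): 12 bp
  [72,79): 7 bp
  [79,88): 9 bp
  [88,93): 5 bp
  [93,99): 6 bp
  [99,106): 7 bp
  [106,112): 6 bp
  [112,117): 5 bp
  [117,131): 14 bp
  [131,137): 6 bp
  [137,163): 26 bp
  [163,171): 8 bp
  [171,176): 5 bp
  [176,187): 11 bp
  [187,192): 5 bp
  [192,207): 15 bp
  [207,216): 9 bp
  [216,225): 9 bp
  [225,228): 3 bp
  [228,233): 5 bp
  [233,250): 17 bp

[3,3,5,5,5,5,5,5,6,6,6,6,7,7,8,9,9,9,11,11,12,12,14,15,17,23,26]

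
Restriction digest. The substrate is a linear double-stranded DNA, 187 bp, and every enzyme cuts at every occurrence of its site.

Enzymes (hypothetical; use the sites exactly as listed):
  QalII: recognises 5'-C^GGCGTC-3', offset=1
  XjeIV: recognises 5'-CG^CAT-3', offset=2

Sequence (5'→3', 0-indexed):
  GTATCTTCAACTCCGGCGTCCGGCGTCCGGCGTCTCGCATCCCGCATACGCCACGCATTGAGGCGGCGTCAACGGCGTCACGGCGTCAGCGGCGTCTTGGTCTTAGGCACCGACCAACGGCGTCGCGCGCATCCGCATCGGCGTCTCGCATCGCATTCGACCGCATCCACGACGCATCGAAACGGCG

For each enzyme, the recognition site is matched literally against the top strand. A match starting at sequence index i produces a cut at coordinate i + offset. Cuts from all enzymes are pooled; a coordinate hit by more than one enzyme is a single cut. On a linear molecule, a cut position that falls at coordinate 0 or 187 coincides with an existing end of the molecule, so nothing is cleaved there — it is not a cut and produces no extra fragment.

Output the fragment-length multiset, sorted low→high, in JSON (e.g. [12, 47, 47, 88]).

Per-enzyme occurrences:
  QalII CGGCGTC/1: at [13, 20, 27, 63, 72, 80, 89, 117, 138] ⇒ [14, 21, 28, 64, 73, 81, 90, 118, 139]
  XjeIV CGCAT/2: at [35, 42, 53, 127, 133, 146, 151, 161, 172] ⇒ [37, 44, 55, 129, 135, 148, 153, 163, 174]

Pooled cuts: [14, 21, 28, 37, 44, 55, 64, 73, 81, 90, 118, 129, 135, 139, 148, 153, 163, 174]

Fragments:
  [0,14): 14 bp
  [14,21): 7 bp
  [21,28): 7 bp
  [28,37): 9 bp
  [37,44): 7 bp
  [44,55): 11 bp
  [55,64): 9 bp
  [64,73): 9 bp
  [73,81): 8 bp
  [81,90): 9 bp
  [90,118): 28 bp
  [118,129): 11 bp
  [129,135): 6 bp
  [135,139): 4 bp
  [139,148): 9 bp
  [148,153): 5 bp
  [153,163): 10 bp
  [163,174): 11 bp
  [174,187): 13 bp

[4,5,6,7,7,7,8,9,9,9,9,9,10,11,11,11,13,14,28]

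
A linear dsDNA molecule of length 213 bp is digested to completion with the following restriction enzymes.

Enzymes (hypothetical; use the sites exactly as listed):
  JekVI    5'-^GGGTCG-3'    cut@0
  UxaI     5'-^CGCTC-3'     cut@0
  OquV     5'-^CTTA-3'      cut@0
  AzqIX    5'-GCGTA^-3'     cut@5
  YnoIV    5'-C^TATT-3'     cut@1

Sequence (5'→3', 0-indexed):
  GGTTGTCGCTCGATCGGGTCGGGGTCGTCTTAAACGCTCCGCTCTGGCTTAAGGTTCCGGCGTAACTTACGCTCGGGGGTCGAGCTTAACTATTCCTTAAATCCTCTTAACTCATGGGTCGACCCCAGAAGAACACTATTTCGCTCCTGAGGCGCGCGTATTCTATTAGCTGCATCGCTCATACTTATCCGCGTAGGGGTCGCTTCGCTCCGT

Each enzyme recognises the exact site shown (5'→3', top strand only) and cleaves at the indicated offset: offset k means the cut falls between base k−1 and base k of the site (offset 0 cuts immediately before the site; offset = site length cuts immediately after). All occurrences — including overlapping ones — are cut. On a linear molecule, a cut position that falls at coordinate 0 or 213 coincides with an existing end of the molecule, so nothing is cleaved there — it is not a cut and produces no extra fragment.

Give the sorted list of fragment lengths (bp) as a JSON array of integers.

Site scan:
  JekVI GGGTCG/0: at [15, 21, 76, 115, 196] ⇒ [15, 21, 76, 115, 196]
  UxaI CGCTC/0: at [6, 34, 39, 69, 141, 175, 205] ⇒ [6, 34, 39, 69, 141, 175, 205]
  OquV CTTA/0: at [28, 47, 65, 84, 95, 105, 183] ⇒ [28, 47, 65, 84, 95, 105, 183]
  AzqIX GCGTA/5: at [59, 155, 190] ⇒ [64, 160, 195]
  YnoIV CTATT/1: at [89, 135, 162] ⇒ [90, 136, 163]

All cut coordinates (distinct, sorted): [6, 15, 21, 28, 34, 39, 47, 64, 65, 69, 76, 84, 90, 95, 105, 115, 136, 141, 160, 163, 175, 183, 195, 196, 205]

Fragment lengths:
  [0,6): 6 bp
  [6,15): 9 bp
  [15,21): 6 bp
  [21,28): 7 bp
  [28,34): 6 bp
  [34,39): 5 bp
  [39,47): 8 bp
  [47,64): 17 bp
  [64,65): 1 bp
  [65,69): 4 bp
  [69,76): 7 bp
  [76,84): 8 bp
  [84,90): 6 bp
  [90,95): 5 bp
  [95,105): 10 bp
  [105,115): 10 bp
  [115,136): 21 bp
  [136,141): 5 bp
  [141,160): 19 bp
  [160,163): 3 bp
  [163,175): 12 bp
  [175,183): 8 bp
  [183,195): 12 bp
  [195,196): 1 bp
  [196,205): 9 bp
  [205,213): 8 bp

[1,1,3,4,5,5,5,6,6,6,6,7,7,8,8,8,8,9,9,10,10,12,12,17,19,21]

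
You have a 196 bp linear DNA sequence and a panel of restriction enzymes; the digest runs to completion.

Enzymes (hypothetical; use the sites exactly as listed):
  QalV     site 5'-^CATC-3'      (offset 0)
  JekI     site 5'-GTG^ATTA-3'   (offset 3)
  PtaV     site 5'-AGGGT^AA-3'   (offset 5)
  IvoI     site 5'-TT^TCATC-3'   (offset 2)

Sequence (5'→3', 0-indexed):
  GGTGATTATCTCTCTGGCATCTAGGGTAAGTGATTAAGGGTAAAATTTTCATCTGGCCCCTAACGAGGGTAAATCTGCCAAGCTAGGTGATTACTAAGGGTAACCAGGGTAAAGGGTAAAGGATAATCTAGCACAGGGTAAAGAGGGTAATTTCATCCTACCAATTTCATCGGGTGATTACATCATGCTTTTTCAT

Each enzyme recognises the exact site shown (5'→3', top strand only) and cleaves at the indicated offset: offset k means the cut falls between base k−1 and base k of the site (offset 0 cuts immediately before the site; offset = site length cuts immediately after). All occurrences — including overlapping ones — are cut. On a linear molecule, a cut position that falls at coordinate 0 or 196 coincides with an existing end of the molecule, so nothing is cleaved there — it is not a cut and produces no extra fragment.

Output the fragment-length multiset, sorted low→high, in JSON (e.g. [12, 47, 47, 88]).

Per-enzyme occurrences:
  QalV (CATC, off=0): starts [17, 49, 153, 167, 180] → cuts [17, 49, 153, 167, 180]
  JekI (GTGATTA, off=3): starts [1, 29, 86, 173] → cuts [4, 32, 89, 176]
  PtaV (AGGGTAA, off=5): starts [22, 36, 65, 96, 105, 112, 134, 143] → cuts [27, 41, 70, 101, 110, 117, 139, 148]
  IvoI (TTTCATC, off=2): starts [46, 150, 164] → cuts [48, 152, 166]

Pooled cuts: [4, 17, 27, 32, 41, 48, 49, 70, 89, 101, 110, 117, 139, 148, 152, 153, 166, 167, 176, 180]

Fragment lengths:
  [0,4): 4 bp
  [4,17): 13 bp
  [17,27): 10 bp
  [27,32): 5 bp
  [32,41): 9 bp
  [41,48): 7 bp
  [48,49): 1 bp
  [49,70): 21 bp
  [70,89): 19 bp
  [89,101): 12 bp
  [101,110): 9 bp
  [110,117): 7 bp
  [117,139): 22 bp
  [139,148): 9 bp
  [148,152): 4 bp
  [152,153): 1 bp
  [153,166): 13 bp
  [166,167): 1 bp
  [167,176): 9 bp
  [176,180): 4 bp
  [180,196): 16 bp

[1,1,1,4,4,4,5,7,7,9,9,9,9,10,12,13,13,16,19,21,22]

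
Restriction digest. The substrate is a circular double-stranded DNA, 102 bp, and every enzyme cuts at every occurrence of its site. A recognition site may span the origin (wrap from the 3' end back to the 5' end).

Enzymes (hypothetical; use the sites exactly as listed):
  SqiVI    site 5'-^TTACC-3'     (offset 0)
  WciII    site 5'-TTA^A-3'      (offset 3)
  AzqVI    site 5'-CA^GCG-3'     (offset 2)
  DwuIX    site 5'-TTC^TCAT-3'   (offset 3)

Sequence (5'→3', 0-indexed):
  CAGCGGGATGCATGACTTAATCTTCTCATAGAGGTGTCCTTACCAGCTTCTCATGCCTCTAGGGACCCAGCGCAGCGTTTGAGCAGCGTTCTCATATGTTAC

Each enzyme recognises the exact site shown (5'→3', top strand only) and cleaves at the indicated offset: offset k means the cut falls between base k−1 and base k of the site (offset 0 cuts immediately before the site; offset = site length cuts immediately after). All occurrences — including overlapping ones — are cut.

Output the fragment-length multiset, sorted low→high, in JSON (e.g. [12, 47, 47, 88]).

Per-enzyme occurrences:
  SqiVI (TTACC, off=0): starts [39, 98] → cuts [39, 98]
  WciII (TTAA, off=3): starts [16] → cuts [19]
  AzqVI (CAGCG, off=2): starts [0, 67, 72, 83] → cuts [2, 69, 74, 85]
  DwuIX (TTCTCAT, off=3): starts [22, 47, 88] → cuts [25, 50, 91]

All cut coordinates (distinct, sorted): [2, 19, 25, 39, 50, 69, 74, 85, 91, 98]

Fragments:
  2→19: 17 bp
  19→25: 6 bp
  25→39: 14 bp
  39→50: 11 bp
  50→69: 19 bp
  69→74: 5 bp
  74→85: 11 bp
  85→91: 6 bp
  91→98: 7 bp
  98→2 (wrap): 102-98+2 = 6 bp

[5,6,6,6,7,11,11,14,17,19]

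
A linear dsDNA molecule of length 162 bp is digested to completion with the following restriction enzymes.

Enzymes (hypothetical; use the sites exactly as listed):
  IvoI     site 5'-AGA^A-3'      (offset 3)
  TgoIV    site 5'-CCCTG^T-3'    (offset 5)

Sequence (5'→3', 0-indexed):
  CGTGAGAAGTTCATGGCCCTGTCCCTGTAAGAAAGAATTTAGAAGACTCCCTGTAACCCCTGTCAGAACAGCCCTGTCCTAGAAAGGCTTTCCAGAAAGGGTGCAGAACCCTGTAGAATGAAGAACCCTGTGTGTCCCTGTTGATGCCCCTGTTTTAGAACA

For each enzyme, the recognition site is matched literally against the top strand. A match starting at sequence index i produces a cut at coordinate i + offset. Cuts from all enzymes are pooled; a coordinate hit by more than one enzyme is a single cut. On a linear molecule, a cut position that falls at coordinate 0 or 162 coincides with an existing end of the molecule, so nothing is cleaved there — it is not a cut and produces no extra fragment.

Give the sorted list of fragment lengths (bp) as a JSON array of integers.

[3,4,4,5,5,6,6,6,7,7,7,7,7,9,9,10,10,11,12,13,14]

Site scan:
  IvoI (AGAA, off=3): starts [4, 29, 33, 40, 64, 80, 93, 104, 114, 121, 156] → cuts [7, 32, 36, 43, 67, 83, 96, 107, 117, 124, 159]
  TgoIV (CCCTGT, off=5): starts [16, 22, 48, 57, 71, 108, 125, 135, 147] → cuts [21, 27, 53, 62, 76, 113, 130, 140, 152]

Pooled cuts: [7, 21, 27, 32, 36, 43, 53, 62, 67, 76, 83, 96, 107, 113, 117, 124, 130, 140, 152, 159]

Fragments:
  [0,7): 7 bp
  [7,21): 14 bp
  [21,27): 6 bp
  [27,32): 5 bp
  [32,36): 4 bp
  [36,43): 7 bp
  [43,53): 10 bp
  [53,62): 9 bp
  [62,67): 5 bp
  [67,76): 9 bp
  [76,83): 7 bp
  [83,96): 13 bp
  [96,107): 11 bp
  [107,113): 6 bp
  [113,117): 4 bp
  [117,124): 7 bp
  [124,130): 6 bp
  [130,140): 10 bp
  [140,152): 12 bp
  [152,159): 7 bp
  [159,162): 3 bp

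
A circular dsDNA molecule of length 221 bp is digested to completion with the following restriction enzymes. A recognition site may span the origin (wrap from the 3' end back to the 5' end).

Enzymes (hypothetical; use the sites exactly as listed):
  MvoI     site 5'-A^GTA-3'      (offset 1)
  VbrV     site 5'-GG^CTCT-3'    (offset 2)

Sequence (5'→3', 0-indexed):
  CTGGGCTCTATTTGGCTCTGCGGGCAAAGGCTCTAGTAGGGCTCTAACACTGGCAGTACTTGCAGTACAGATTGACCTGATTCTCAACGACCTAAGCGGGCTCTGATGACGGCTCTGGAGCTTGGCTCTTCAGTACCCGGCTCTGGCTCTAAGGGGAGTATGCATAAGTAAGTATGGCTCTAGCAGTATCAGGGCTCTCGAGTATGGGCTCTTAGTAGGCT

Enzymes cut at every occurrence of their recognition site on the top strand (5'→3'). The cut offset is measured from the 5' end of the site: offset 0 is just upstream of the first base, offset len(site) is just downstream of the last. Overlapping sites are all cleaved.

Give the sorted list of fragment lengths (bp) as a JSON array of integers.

[4,5,5,6,6,6,6,7,7,7,7,8,8,9,9,10,10,11,12,13,14,15,36]

Per-enzyme occurrences:
  MvoI AGTA/1: at [34, 54, 63, 131, 156, 166, 170, 184, 200, 213] ⇒ [35, 55, 64, 132, 157, 167, 171, 185, 201, 214]
  VbrV GGCTCT/2: at [3, 13, 28, 39, 98, 110, 123, 138, 144, 175, 192, 206, 217] ⇒ [5, 15, 30, 41, 100, 112, 125, 140, 146, 177, 194, 208, 219]

Pooled cuts: [5, 15, 30, 35, 41, 55, 64, 100, 112, 125, 132, 140, 146, 157, 167, 171, 177, 185, 194, 201, 208, 214, 219]

Fragments:
  5→15: 10 bp
  15→30: 15 bp
  30→35: 5 bp
  35→41: 6 bp
  41→55: 14 bp
  55→64: 9 bp
  64→100: 36 bp
  100→112: 12 bp
  112→125: 13 bp
  125→132: 7 bp
  132→140: 8 bp
  140→146: 6 bp
  146→157: 11 bp
  157→167: 10 bp
  167→171: 4 bp
  171→177: 6 bp
  177→185: 8 bp
  185→194: 9 bp
  194→201: 7 bp
  201→208: 7 bp
  208→214: 6 bp
  214→219: 5 bp
  219→5 (wrap): 221-219+5 = 7 bp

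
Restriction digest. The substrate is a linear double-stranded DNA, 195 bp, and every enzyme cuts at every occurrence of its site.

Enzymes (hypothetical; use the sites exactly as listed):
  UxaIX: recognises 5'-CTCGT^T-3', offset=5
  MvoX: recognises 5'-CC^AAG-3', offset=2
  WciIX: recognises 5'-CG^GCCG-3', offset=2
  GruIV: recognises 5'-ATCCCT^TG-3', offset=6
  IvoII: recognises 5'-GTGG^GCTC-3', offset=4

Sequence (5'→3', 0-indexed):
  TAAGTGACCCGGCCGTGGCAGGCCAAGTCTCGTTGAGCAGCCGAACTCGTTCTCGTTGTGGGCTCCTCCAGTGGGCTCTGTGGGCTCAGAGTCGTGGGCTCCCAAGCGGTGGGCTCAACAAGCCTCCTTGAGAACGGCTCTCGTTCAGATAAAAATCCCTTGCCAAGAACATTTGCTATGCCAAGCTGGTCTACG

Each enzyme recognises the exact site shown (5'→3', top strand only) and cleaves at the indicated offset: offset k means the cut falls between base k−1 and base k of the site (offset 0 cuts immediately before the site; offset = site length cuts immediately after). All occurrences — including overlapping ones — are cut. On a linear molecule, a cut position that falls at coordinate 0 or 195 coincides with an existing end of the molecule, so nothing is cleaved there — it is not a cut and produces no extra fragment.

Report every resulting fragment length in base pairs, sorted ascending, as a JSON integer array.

Per-enzyme occurrences:
  UxaIX CTCGTT/5: at [28, 45, 51, 139] ⇒ [33, 50, 56, 144]
  MvoX CCAAG/2: at [22, 101, 162, 180] ⇒ [24, 103, 164, 182]
  WciIX CGGCCG/2: at [9] ⇒ [11]
  GruIV ATCCCTTG/6: at [154] ⇒ [160]
  IvoII GTGGGCTC/4: at [57, 70, 79, 93, 108] ⇒ [61, 74, 83, 97, 112]

Pooled cuts: [11, 24, 33, 50, 56, 61, 74, 83, 97, 103, 112, 144, 160, 164, 182]

Fragments:
  [0,11): 11 bp
  [11,24): 13 bp
  [24,33): 9 bp
  [33,50): 17 bp
  [50,56): 6 bp
  [56,61): 5 bp
  [61,74): 13 bp
  [74,83): 9 bp
  [83,97): 14 bp
  [97,103): 6 bp
  [103,112): 9 bp
  [112,144): 32 bp
  [144,160): 16 bp
  [160,164): 4 bp
  [164,182): 18 bp
  [182,195): 13 bp

[4,5,6,6,9,9,9,11,13,13,13,14,16,17,18,32]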